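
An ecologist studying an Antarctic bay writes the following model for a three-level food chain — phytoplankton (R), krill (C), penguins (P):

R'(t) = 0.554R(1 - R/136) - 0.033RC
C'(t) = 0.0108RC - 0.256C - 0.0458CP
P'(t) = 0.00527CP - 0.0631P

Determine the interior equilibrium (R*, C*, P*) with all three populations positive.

R* ≈ 39, C* ≈ 12, P* ≈ 3.61

From dP/dt = 0: 0.00527C* = 0.0631, so C* = 12.
From dR/dt = 0: 0.554(1 - R*/136) = 0.033·12, giving R* = 136·(1 - 0.713) = 39.
From dC/dt = 0: 0.0108·39 - 0.256 = 0.0458P*, so P* = 0.165/0.0458 = 3.61.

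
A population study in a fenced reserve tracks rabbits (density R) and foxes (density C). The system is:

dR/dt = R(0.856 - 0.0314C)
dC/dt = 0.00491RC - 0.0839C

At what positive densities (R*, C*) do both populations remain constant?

R* ≈ 17.1, C* ≈ 27.3

Set dC/dt = 0 with C > 0: 0.00491R - 0.0839 = 0, so R* = 0.0839/0.00491 = 17.1.
Set dR/dt = 0 with R > 0: 0.856 - 0.0314C = 0, so C* = 0.856/0.0314 = 27.3.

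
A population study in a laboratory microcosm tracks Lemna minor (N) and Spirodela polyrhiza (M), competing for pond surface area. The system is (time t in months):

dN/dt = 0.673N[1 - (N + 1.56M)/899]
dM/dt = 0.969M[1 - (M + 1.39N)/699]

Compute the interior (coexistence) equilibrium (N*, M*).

Setting both brackets to zero gives the nullclines N + 1.56M = 899 and 1.39N + M = 699.
Substituting M = 699 - 1.39N into the first: N(1 - 1.56·1.39) = 899 - 1.56·699.
So N* = -191/-1.17 = 164, and then M* = 699 - 1.39·164 = 471.

N* ≈ 164, M* ≈ 471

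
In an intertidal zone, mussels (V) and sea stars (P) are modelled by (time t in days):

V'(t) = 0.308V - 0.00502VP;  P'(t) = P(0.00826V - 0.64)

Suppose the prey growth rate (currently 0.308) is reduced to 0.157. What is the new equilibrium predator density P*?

At the interior fixed point, setting dV/dt = 0 with V > 0 fixes P* = (prey growth rate)/(VP coefficient) — independent of the other coefficients.
With the change, P* = 0.157/0.00502 = 31.3; it falls from 61.4.

P* ≈ 31.3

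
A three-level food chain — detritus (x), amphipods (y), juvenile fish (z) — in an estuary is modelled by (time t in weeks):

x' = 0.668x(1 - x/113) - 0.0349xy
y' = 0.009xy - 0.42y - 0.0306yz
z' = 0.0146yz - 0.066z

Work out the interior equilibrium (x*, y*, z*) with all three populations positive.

From dz/dt = 0: 0.0146y* = 0.066, so y* = 4.52.
From dx/dt = 0: 0.668(1 - x*/113) = 0.0349·4.52, giving x* = 113·(1 - 0.236) = 86.3.
From dy/dt = 0: 0.009·86.3 - 0.42 = 0.0306z*, so z* = 0.357/0.0306 = 11.7.

x* ≈ 86.3, y* ≈ 4.52, z* ≈ 11.7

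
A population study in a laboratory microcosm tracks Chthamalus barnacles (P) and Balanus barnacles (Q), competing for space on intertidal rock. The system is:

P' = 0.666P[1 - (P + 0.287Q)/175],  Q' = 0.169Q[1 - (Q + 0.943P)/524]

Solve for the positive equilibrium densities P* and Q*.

P* ≈ 33.7, Q* ≈ 492

Setting both brackets to zero gives the nullclines P + 0.287Q = 175 and 0.943P + Q = 524.
Substituting Q = 524 - 0.943P into the first: P(1 - 0.287·0.943) = 175 - 0.287·524.
So P* = 24.6/0.729 = 33.7, and then Q* = 524 - 0.943·33.7 = 492.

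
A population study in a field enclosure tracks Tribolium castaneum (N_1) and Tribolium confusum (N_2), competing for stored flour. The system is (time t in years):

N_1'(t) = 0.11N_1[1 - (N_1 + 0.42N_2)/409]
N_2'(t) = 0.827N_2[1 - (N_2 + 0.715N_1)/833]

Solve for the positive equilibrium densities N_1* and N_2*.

Setting both brackets to zero gives the nullclines N_1 + 0.42N_2 = 409 and 0.715N_1 + N_2 = 833.
Substituting N_2 = 833 - 0.715N_1 into the first: N_1(1 - 0.42·0.715) = 409 - 0.42·833.
So N_1* = 59.1/0.7 = 84.5, and then N_2* = 833 - 0.715·84.5 = 773.

N_1* ≈ 84.5, N_2* ≈ 773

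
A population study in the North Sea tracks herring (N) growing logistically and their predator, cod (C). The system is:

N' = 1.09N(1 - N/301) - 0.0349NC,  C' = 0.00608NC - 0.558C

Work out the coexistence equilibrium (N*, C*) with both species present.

N* ≈ 91.8, C* ≈ 21.7

From dC/dt = 0 with C > 0: 0.00608N* = 0.558, so N* = 91.8.
Substitute into dN/dt = 0: 1.09(1 - 91.8/301) = 0.0349C*.
The bracket is 0.695, giving C* = 0.758/0.0349 = 21.7.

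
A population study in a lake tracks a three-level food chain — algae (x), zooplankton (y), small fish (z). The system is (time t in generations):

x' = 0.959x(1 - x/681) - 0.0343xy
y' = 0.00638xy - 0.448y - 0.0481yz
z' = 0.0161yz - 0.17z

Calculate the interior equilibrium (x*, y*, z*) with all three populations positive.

From dz/dt = 0: 0.0161y* = 0.17, so y* = 10.6.
From dx/dt = 0: 0.959(1 - x*/681) = 0.0343·10.6, giving x* = 681·(1 - 0.378) = 424.
From dy/dt = 0: 0.00638·424 - 0.448 = 0.0481z*, so z* = 2.26/0.0481 = 46.9.

x* ≈ 424, y* ≈ 10.6, z* ≈ 46.9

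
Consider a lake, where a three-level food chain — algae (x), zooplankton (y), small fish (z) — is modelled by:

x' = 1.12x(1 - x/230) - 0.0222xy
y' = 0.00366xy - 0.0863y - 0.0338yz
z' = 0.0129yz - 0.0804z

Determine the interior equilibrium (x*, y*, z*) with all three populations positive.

From dz/dt = 0: 0.0129y* = 0.0804, so y* = 6.23.
From dx/dt = 0: 1.12(1 - x*/230) = 0.0222·6.23, giving x* = 230·(1 - 0.124) = 202.
From dy/dt = 0: 0.00366·202 - 0.0863 = 0.0338z*, so z* = 0.652/0.0338 = 19.3.

x* ≈ 202, y* ≈ 6.23, z* ≈ 19.3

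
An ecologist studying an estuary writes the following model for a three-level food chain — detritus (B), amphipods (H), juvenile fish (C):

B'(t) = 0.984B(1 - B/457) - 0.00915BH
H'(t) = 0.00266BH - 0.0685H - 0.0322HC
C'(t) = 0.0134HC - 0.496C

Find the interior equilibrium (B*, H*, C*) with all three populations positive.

From dC/dt = 0: 0.0134H* = 0.496, so H* = 37.
From dB/dt = 0: 0.984(1 - B*/457) = 0.00915·37, giving B* = 457·(1 - 0.344) = 300.
From dH/dt = 0: 0.00266·300 - 0.0685 = 0.0322C*, so C* = 0.729/0.0322 = 22.6.

B* ≈ 300, H* ≈ 37, C* ≈ 22.6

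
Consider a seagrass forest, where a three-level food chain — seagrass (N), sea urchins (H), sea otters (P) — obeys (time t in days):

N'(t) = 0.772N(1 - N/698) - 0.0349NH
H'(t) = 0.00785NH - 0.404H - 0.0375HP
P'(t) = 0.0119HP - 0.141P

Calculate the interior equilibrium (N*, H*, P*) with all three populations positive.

N* ≈ 324, H* ≈ 11.8, P* ≈ 57.1

From dP/dt = 0: 0.0119H* = 0.141, so H* = 11.8.
From dN/dt = 0: 0.772(1 - N*/698) = 0.0349·11.8, giving N* = 698·(1 - 0.536) = 324.
From dH/dt = 0: 0.00785·324 - 0.404 = 0.0375P*, so P* = 2.14/0.0375 = 57.1.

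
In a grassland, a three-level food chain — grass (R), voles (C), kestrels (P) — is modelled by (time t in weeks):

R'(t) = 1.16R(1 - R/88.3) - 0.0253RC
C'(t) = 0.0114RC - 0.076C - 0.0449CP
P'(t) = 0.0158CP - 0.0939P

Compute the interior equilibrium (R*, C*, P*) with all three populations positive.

From dP/dt = 0: 0.0158C* = 0.0939, so C* = 5.94.
From dR/dt = 0: 1.16(1 - R*/88.3) = 0.0253·5.94, giving R* = 88.3·(1 - 0.13) = 76.9.
From dC/dt = 0: 0.0114·76.9 - 0.076 = 0.0449P*, so P* = 0.8/0.0449 = 17.8.

R* ≈ 76.9, C* ≈ 5.94, P* ≈ 17.8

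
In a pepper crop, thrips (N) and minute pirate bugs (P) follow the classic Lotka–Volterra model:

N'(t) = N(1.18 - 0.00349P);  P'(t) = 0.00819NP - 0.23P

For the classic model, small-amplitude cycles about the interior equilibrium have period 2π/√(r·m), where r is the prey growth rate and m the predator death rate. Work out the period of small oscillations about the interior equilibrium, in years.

T ≈ 12.1 years

Here r = 1.18 and m = 0.23, so r·m = 0.271.
ω = √0.271 = 0.521 per year, hence T = 2π/ω ≈ 12.1 years.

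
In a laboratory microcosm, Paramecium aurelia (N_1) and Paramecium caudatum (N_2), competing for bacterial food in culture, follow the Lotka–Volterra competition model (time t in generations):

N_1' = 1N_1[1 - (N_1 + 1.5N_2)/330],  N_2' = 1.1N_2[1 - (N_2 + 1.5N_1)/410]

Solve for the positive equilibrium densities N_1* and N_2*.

Setting both brackets to zero gives the nullclines N_1 + 1.5N_2 = 330 and 1.5N_1 + N_2 = 410.
Substituting N_2 = 410 - 1.5N_1 into the first: N_1(1 - 1.5·1.5) = 330 - 1.5·410.
So N_1* = -285/-1.25 = 228, and then N_2* = 410 - 1.5·228 = 68.

N_1* ≈ 228, N_2* ≈ 68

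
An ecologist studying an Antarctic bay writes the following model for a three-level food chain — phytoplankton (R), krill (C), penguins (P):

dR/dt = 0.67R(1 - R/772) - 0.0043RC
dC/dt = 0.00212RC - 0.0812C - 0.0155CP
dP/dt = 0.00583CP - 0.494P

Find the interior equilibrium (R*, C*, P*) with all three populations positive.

From dP/dt = 0: 0.00583C* = 0.494, so C* = 84.7.
From dR/dt = 0: 0.67(1 - R*/772) = 0.0043·84.7, giving R* = 772·(1 - 0.544) = 352.
From dC/dt = 0: 0.00212·352 - 0.0812 = 0.0155P*, so P* = 0.665/0.0155 = 42.9.

R* ≈ 352, C* ≈ 84.7, P* ≈ 42.9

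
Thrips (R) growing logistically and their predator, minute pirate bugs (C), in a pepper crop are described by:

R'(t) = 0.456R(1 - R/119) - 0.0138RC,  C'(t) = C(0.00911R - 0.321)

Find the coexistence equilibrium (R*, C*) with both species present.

From dC/dt = 0 with C > 0: 0.00911R* = 0.321, so R* = 35.2.
Substitute into dR/dt = 0: 0.456(1 - 35.2/119) = 0.0138C*.
The bracket is 0.704, giving C* = 0.321/0.0138 = 23.3.

R* ≈ 35.2, C* ≈ 23.3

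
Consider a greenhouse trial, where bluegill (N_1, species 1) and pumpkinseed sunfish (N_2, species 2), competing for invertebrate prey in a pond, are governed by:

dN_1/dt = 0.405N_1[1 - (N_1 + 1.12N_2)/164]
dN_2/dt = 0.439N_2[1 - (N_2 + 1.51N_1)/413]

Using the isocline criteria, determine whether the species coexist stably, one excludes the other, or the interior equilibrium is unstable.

species 2 excludes species 1

Compare the nullcline intercepts: K1/α12 = 164/1.12 = 146 < K2 = 413; K2/α21 = 413/1.51 = 274 > K1 = 164.
Since the inequalities point opposite ways, species 2 can invade but species 1 cannot.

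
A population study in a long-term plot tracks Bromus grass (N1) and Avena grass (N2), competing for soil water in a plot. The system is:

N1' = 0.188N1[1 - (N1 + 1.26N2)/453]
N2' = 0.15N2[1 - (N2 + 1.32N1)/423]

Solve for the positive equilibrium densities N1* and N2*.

Setting both brackets to zero gives the nullclines N1 + 1.26N2 = 453 and 1.32N1 + N2 = 423.
Substituting N2 = 423 - 1.32N1 into the first: N1(1 - 1.26·1.32) = 453 - 1.26·423.
So N1* = -80/-0.663 = 121, and then N2* = 423 - 1.32·121 = 264.

N1* ≈ 121, N2* ≈ 264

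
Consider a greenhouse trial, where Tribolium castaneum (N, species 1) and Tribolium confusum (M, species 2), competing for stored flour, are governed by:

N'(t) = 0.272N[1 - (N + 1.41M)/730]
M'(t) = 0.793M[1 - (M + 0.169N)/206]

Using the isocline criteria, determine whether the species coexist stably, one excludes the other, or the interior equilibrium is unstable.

Compare the nullcline intercepts: K1/α12 = 730/1.41 = 518 > K2 = 206; K2/α21 = 206/0.169 = 1220 > K1 = 730.
Since both inequalities hold, each species can invade when rare, so the interior equilibrium is stable.

stable coexistence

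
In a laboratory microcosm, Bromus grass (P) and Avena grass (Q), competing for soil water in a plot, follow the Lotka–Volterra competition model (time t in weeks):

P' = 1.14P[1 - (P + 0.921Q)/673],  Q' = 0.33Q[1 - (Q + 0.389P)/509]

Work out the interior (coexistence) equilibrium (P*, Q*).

P* ≈ 318, Q* ≈ 385

Setting both brackets to zero gives the nullclines P + 0.921Q = 673 and 0.389P + Q = 509.
Substituting Q = 509 - 0.389P into the first: P(1 - 0.921·0.389) = 673 - 0.921·509.
So P* = 204/0.642 = 318, and then Q* = 509 - 0.389·318 = 385.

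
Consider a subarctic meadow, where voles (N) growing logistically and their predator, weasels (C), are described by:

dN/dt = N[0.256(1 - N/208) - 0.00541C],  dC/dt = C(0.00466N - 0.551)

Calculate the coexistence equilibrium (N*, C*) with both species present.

N* ≈ 118, C* ≈ 20.4

From dC/dt = 0 with C > 0: 0.00466N* = 0.551, so N* = 118.
Substitute into dN/dt = 0: 0.256(1 - 118/208) = 0.00541C*.
The bracket is 0.432, giving C* = 0.11/0.00541 = 20.4.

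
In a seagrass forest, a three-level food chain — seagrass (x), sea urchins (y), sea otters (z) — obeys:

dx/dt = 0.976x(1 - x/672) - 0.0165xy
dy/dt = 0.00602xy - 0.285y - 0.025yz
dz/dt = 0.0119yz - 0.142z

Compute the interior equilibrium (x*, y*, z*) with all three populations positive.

x* ≈ 536, y* ≈ 11.9, z* ≈ 118

From dz/dt = 0: 0.0119y* = 0.142, so y* = 11.9.
From dx/dt = 0: 0.976(1 - x*/672) = 0.0165·11.9, giving x* = 672·(1 - 0.202) = 536.
From dy/dt = 0: 0.00602·536 - 0.285 = 0.025z*, so z* = 2.94/0.025 = 118.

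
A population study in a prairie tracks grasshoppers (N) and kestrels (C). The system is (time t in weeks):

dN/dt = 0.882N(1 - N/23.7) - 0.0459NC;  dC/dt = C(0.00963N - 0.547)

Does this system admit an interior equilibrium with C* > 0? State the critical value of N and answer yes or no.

Threshold N = 56.8; K < 56.8, so no, the predator goes extinct.

The predator equation gives dC/dt > 0 only when N > 0.547/0.00963 = 56.8.
Without the predator, N → K = 23.7. Since 23.7 < 56.8, the predator cannot invade.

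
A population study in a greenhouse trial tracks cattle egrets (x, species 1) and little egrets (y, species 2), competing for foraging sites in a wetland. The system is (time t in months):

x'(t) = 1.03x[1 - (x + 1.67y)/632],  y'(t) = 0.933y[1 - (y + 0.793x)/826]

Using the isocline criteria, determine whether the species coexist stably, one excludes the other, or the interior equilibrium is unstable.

species 2 excludes species 1

Compare the nullcline intercepts: K1/α12 = 632/1.67 = 378 < K2 = 826; K2/α21 = 826/0.793 = 1040 > K1 = 632.
Since the inequalities point opposite ways, species 2 can invade but species 1 cannot.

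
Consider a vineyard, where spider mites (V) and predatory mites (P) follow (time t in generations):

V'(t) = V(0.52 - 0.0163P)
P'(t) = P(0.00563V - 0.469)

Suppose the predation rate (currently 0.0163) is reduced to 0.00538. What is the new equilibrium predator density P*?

At the interior fixed point, setting dV/dt = 0 with V > 0 fixes P* = (prey growth rate)/(VP coefficient) — independent of the other coefficients.
With the change, P* = 0.52/0.00538 = 96.7; it rises from 31.9.

P* ≈ 96.7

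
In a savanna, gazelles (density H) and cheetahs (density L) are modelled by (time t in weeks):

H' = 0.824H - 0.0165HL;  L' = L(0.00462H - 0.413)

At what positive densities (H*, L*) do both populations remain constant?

H* ≈ 89.4, L* ≈ 49.9

Set dL/dt = 0 with L > 0: 0.00462H - 0.413 = 0, so H* = 0.413/0.00462 = 89.4.
Set dH/dt = 0 with H > 0: 0.824 - 0.0165L = 0, so L* = 0.824/0.0165 = 49.9.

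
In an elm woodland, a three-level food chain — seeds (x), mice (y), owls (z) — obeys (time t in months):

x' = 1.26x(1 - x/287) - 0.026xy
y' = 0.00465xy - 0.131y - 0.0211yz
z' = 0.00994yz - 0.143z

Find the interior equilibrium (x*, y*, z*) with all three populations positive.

From dz/dt = 0: 0.00994y* = 0.143, so y* = 14.4.
From dx/dt = 0: 1.26(1 - x*/287) = 0.026·14.4, giving x* = 287·(1 - 0.297) = 202.
From dy/dt = 0: 0.00465·202 - 0.131 = 0.0211z*, so z* = 0.807/0.0211 = 38.3.

x* ≈ 202, y* ≈ 14.4, z* ≈ 38.3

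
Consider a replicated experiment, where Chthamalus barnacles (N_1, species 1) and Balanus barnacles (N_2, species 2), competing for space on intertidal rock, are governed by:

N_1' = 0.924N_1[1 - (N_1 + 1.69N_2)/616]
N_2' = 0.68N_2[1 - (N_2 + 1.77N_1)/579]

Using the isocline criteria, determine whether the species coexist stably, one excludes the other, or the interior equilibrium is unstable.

unstable coexistence (outcome depends on initial conditions)

Compare the nullcline intercepts: K1/α12 = 616/1.69 = 364 < K2 = 579; K2/α21 = 579/1.77 = 327 < K1 = 616.
Since both are reversed, neither can invade when rare; the interior point is a saddle.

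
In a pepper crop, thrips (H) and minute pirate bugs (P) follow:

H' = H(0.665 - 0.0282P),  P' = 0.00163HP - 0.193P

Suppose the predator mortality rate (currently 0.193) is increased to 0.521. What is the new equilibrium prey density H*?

At the interior fixed point, setting dP/dt = 0 with P > 0 fixes H* = (predator death rate)/(HP coefficient) — independent of the other coefficients.
With the change, H* = 0.521/0.00163 = 320; it rises from 118.

H* ≈ 320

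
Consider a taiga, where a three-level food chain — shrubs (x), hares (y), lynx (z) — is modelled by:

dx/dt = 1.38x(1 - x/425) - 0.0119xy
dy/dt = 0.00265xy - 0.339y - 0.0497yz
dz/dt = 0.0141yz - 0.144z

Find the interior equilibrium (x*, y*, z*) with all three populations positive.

x* ≈ 388, y* ≈ 10.2, z* ≈ 13.8

From dz/dt = 0: 0.0141y* = 0.144, so y* = 10.2.
From dx/dt = 0: 1.38(1 - x*/425) = 0.0119·10.2, giving x* = 425·(1 - 0.0881) = 388.
From dy/dt = 0: 0.00265·388 - 0.339 = 0.0497z*, so z* = 0.688/0.0497 = 13.8.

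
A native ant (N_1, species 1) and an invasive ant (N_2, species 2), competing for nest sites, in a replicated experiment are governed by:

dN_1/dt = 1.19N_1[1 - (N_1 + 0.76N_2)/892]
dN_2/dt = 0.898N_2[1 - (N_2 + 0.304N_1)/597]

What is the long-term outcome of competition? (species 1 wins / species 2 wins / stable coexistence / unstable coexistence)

stable coexistence

Compare the nullcline intercepts: K1/α12 = 892/0.76 = 1170 > K2 = 597; K2/α21 = 597/0.304 = 1960 > K1 = 892.
Since both inequalities hold, each species can invade when rare, so the interior equilibrium is stable.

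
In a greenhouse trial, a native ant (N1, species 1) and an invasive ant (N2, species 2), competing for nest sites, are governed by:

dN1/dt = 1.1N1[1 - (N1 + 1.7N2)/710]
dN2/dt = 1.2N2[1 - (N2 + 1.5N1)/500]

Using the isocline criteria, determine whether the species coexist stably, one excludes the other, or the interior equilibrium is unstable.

Compare the nullcline intercepts: K1/α12 = 710/1.7 = 418 < K2 = 500; K2/α21 = 500/1.5 = 333 < K1 = 710.
Since both are reversed, neither can invade when rare; the interior point is a saddle.

unstable coexistence (outcome depends on initial conditions)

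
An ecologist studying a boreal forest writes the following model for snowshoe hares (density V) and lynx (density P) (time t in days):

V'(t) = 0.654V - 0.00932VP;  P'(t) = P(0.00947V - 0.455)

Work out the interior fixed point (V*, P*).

Set dP/dt = 0 with P > 0: 0.00947V - 0.455 = 0, so V* = 0.455/0.00947 = 48.
Set dV/dt = 0 with V > 0: 0.654 - 0.00932P = 0, so P* = 0.654/0.00932 = 70.2.

V* ≈ 48, P* ≈ 70.2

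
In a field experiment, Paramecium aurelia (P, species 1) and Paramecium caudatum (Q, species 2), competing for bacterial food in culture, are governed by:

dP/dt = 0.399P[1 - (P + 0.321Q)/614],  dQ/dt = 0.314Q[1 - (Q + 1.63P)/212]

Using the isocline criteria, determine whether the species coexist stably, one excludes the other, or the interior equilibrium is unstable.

species 1 excludes species 2

Compare the nullcline intercepts: K1/α12 = 614/0.321 = 1910 > K2 = 212; K2/α21 = 212/1.63 = 130 < K1 = 614.
Since the inequalities point opposite ways, species 1 can invade but species 2 cannot.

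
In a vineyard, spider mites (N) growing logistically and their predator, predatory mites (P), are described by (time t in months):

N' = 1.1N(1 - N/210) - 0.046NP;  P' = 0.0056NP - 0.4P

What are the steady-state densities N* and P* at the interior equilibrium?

From dP/dt = 0 with P > 0: 0.0056N* = 0.4, so N* = 71.4.
Substitute into dN/dt = 0: 1.1(1 - 71.4/210) = 0.046P*.
The bracket is 0.66, giving P* = 0.726/0.046 = 15.8.

N* ≈ 71.4, P* ≈ 15.8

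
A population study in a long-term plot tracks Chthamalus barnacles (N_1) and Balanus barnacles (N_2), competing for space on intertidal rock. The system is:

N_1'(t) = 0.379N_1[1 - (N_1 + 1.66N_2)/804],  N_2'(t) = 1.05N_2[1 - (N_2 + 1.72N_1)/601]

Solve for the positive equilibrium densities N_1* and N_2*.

Setting both brackets to zero gives the nullclines N_1 + 1.66N_2 = 804 and 1.72N_1 + N_2 = 601.
Substituting N_2 = 601 - 1.72N_1 into the first: N_1(1 - 1.66·1.72) = 804 - 1.66·601.
So N_1* = -194/-1.86 = 104, and then N_2* = 601 - 1.72·104 = 421.

N_1* ≈ 104, N_2* ≈ 421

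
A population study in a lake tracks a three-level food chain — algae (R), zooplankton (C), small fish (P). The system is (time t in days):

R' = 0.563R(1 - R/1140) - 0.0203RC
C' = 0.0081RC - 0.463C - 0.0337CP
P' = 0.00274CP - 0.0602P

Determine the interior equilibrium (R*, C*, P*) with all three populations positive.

From dP/dt = 0: 0.00274C* = 0.0602, so C* = 22.
From dR/dt = 0: 0.563(1 - R*/1140) = 0.0203·22, giving R* = 1140·(1 - 0.792) = 237.
From dC/dt = 0: 0.0081·237 - 0.463 = 0.0337P*, so P* = 1.46/0.0337 = 43.2.

R* ≈ 237, C* ≈ 22, P* ≈ 43.2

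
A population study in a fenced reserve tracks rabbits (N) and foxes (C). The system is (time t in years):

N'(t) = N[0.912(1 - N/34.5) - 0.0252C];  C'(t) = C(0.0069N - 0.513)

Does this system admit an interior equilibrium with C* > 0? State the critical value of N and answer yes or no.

Threshold N = 74.3; K < 74.3, so no, the predator goes extinct.

The predator equation gives dC/dt > 0 only when N > 0.513/0.0069 = 74.3.
Without the predator, N → K = 34.5. Since 34.5 < 74.3, the predator cannot invade.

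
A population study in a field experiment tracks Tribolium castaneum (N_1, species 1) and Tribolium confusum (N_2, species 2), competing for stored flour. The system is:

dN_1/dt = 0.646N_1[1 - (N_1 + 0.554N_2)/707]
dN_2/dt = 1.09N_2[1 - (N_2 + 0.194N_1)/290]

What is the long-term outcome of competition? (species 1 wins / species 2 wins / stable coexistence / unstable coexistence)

Compare the nullcline intercepts: K1/α12 = 707/0.554 = 1280 > K2 = 290; K2/α21 = 290/0.194 = 1490 > K1 = 707.
Since both inequalities hold, each species can invade when rare, so the interior equilibrium is stable.

stable coexistence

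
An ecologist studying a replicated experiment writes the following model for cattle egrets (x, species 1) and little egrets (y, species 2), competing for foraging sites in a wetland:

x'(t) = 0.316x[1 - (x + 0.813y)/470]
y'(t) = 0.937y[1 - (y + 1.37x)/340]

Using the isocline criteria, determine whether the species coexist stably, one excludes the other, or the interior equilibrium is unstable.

Compare the nullcline intercepts: K1/α12 = 470/0.813 = 578 > K2 = 340; K2/α21 = 340/1.37 = 248 < K1 = 470.
Since the inequalities point opposite ways, species 1 can invade but species 2 cannot.

species 1 excludes species 2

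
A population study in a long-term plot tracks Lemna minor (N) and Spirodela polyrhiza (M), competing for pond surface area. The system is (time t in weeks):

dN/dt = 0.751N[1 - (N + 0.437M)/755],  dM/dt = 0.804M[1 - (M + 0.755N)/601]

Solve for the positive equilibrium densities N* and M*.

N* ≈ 735, M* ≈ 46.2

Setting both brackets to zero gives the nullclines N + 0.437M = 755 and 0.755N + M = 601.
Substituting M = 601 - 0.755N into the first: N(1 - 0.437·0.755) = 755 - 0.437·601.
So N* = 492/0.67 = 735, and then M* = 601 - 0.755·735 = 46.2.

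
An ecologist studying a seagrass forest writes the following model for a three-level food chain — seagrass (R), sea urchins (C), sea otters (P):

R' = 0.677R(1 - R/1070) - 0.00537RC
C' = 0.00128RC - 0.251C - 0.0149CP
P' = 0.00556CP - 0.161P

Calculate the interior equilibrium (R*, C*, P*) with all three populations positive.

R* ≈ 824, C* ≈ 29, P* ≈ 54

From dP/dt = 0: 0.00556C* = 0.161, so C* = 29.
From dR/dt = 0: 0.677(1 - R*/1070) = 0.00537·29, giving R* = 1070·(1 - 0.23) = 824.
From dC/dt = 0: 0.00128·824 - 0.251 = 0.0149P*, so P* = 0.804/0.0149 = 54.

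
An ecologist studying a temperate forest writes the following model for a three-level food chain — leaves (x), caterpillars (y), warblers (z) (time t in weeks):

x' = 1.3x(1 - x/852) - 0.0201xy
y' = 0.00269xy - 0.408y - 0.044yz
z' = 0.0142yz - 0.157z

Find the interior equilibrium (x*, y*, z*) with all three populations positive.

From dz/dt = 0: 0.0142y* = 0.157, so y* = 11.1.
From dx/dt = 0: 1.3(1 - x*/852) = 0.0201·11.1, giving x* = 852·(1 - 0.171) = 706.
From dy/dt = 0: 0.00269·706 - 0.408 = 0.044z*, so z* = 1.49/0.044 = 33.9.

x* ≈ 706, y* ≈ 11.1, z* ≈ 33.9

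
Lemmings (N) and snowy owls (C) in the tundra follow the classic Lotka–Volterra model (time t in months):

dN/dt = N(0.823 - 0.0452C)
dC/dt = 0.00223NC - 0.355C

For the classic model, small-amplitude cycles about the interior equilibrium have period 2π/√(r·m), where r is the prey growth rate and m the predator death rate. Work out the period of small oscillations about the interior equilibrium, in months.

Here r = 0.823 and m = 0.355, so r·m = 0.292.
ω = √0.292 = 0.541 per month, hence T = 2π/ω ≈ 11.6 months.

T ≈ 11.6 months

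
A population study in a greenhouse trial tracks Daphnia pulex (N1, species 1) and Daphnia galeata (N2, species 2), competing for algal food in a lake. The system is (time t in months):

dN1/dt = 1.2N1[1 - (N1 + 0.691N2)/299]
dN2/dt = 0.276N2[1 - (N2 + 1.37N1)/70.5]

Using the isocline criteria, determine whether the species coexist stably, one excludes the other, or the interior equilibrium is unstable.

Compare the nullcline intercepts: K1/α12 = 299/0.691 = 433 > K2 = 70.5; K2/α21 = 70.5/1.37 = 51.5 < K1 = 299.
Since the inequalities point opposite ways, species 1 can invade but species 2 cannot.

species 1 excludes species 2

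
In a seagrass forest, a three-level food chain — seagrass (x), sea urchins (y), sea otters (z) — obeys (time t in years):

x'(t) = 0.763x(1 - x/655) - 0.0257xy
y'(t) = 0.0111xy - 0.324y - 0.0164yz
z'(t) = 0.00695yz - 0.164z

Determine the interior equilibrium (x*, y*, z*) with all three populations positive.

From dz/dt = 0: 0.00695y* = 0.164, so y* = 23.6.
From dx/dt = 0: 0.763(1 - x*/655) = 0.0257·23.6, giving x* = 655·(1 - 0.795) = 134.
From dy/dt = 0: 0.0111·134 - 0.324 = 0.0164z*, so z* = 1.17/0.0164 = 71.2.

x* ≈ 134, y* ≈ 23.6, z* ≈ 71.2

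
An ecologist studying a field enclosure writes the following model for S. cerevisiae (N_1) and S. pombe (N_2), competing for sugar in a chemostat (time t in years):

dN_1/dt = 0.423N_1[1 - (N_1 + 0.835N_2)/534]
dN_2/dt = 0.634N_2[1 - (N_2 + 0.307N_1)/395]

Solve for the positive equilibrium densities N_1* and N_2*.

N_1* ≈ 275, N_2* ≈ 311

Setting both brackets to zero gives the nullclines N_1 + 0.835N_2 = 534 and 0.307N_1 + N_2 = 395.
Substituting N_2 = 395 - 0.307N_1 into the first: N_1(1 - 0.835·0.307) = 534 - 0.835·395.
So N_1* = 204/0.744 = 275, and then N_2* = 395 - 0.307·275 = 311.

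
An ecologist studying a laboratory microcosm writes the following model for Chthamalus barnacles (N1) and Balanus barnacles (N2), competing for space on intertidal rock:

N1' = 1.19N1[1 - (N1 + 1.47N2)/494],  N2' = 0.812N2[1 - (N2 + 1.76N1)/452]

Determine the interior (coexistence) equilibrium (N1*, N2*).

N1* ≈ 107, N2* ≈ 263

Setting both brackets to zero gives the nullclines N1 + 1.47N2 = 494 and 1.76N1 + N2 = 452.
Substituting N2 = 452 - 1.76N1 into the first: N1(1 - 1.47·1.76) = 494 - 1.47·452.
So N1* = -170/-1.59 = 107, and then N2* = 452 - 1.76·107 = 263.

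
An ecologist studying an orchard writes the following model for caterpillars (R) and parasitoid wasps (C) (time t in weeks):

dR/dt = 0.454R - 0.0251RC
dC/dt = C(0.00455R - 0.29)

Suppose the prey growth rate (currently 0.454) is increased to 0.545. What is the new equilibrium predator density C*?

C* ≈ 21.7

At the interior fixed point, setting dR/dt = 0 with R > 0 fixes C* = (prey growth rate)/(RC coefficient) — independent of the other coefficients.
With the change, C* = 0.545/0.0251 = 21.7; it rises from 18.1.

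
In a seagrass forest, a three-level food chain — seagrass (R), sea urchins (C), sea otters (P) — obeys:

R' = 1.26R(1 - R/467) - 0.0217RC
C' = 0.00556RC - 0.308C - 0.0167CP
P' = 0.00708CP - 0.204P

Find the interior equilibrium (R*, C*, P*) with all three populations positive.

From dP/dt = 0: 0.00708C* = 0.204, so C* = 28.8.
From dR/dt = 0: 1.26(1 - R*/467) = 0.0217·28.8, giving R* = 467·(1 - 0.496) = 235.
From dC/dt = 0: 0.00556·235 - 0.308 = 0.0167P*, so P* = 1/0.0167 = 59.9.

R* ≈ 235, C* ≈ 28.8, P* ≈ 59.9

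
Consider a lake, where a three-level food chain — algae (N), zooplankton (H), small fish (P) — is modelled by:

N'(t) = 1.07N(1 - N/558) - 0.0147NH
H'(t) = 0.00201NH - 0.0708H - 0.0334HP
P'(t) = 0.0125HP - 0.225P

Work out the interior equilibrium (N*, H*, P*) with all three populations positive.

From dP/dt = 0: 0.0125H* = 0.225, so H* = 18.
From dN/dt = 0: 1.07(1 - N*/558) = 0.0147·18, giving N* = 558·(1 - 0.247) = 420.
From dH/dt = 0: 0.00201·420 - 0.0708 = 0.0334P*, so P* = 0.773/0.0334 = 23.2.

N* ≈ 420, H* ≈ 18, P* ≈ 23.2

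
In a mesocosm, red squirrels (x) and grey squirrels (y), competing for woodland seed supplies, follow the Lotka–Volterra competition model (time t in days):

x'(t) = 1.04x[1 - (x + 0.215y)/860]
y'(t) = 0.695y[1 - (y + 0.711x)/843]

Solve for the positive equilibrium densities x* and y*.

Setting both brackets to zero gives the nullclines x + 0.215y = 860 and 0.711x + y = 843.
Substituting y = 843 - 0.711x into the first: x(1 - 0.215·0.711) = 860 - 0.215·843.
So x* = 679/0.847 = 801, and then y* = 843 - 0.711·801 = 273.

x* ≈ 801, y* ≈ 273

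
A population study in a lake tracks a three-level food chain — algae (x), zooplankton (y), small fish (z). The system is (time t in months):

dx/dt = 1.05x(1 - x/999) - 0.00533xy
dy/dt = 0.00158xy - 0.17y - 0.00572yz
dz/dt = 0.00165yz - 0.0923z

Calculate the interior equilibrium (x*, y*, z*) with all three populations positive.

From dz/dt = 0: 0.00165y* = 0.0923, so y* = 55.9.
From dx/dt = 0: 1.05(1 - x*/999) = 0.00533·55.9, giving x* = 999·(1 - 0.284) = 715.
From dy/dt = 0: 0.00158·715 - 0.17 = 0.00572z*, so z* = 0.96/0.00572 = 168.

x* ≈ 715, y* ≈ 55.9, z* ≈ 168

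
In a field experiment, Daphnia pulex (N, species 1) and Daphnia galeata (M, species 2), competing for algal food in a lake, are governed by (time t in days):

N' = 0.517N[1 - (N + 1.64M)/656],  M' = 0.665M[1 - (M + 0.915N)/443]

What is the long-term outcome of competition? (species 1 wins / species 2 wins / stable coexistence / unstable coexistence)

unstable coexistence (outcome depends on initial conditions)

Compare the nullcline intercepts: K1/α12 = 656/1.64 = 400 < K2 = 443; K2/α21 = 443/0.915 = 484 < K1 = 656.
Since both are reversed, neither can invade when rare; the interior point is a saddle.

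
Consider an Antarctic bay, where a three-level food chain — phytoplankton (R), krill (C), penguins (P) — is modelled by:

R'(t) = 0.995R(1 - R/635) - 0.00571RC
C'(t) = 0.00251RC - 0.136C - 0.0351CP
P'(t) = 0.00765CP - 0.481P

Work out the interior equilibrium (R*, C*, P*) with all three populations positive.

R* ≈ 406, C* ≈ 62.9, P* ≈ 25.1

From dP/dt = 0: 0.00765C* = 0.481, so C* = 62.9.
From dR/dt = 0: 0.995(1 - R*/635) = 0.00571·62.9, giving R* = 635·(1 - 0.361) = 406.
From dC/dt = 0: 0.00251·406 - 0.136 = 0.0351P*, so P* = 0.883/0.0351 = 25.1.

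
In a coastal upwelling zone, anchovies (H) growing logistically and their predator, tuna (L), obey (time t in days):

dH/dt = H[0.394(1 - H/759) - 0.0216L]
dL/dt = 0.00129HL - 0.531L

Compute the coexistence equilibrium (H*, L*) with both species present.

From dL/dt = 0 with L > 0: 0.00129H* = 0.531, so H* = 412.
Substitute into dH/dt = 0: 0.394(1 - 412/759) = 0.0216L*.
The bracket is 0.458, giving L* = 0.18/0.0216 = 8.35.

H* ≈ 412, L* ≈ 8.35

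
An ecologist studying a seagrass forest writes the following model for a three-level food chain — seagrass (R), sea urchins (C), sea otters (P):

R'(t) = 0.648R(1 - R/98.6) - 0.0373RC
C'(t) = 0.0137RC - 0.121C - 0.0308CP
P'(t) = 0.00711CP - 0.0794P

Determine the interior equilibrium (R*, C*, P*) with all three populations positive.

From dP/dt = 0: 0.00711C* = 0.0794, so C* = 11.2.
From dR/dt = 0: 0.648(1 - R*/98.6) = 0.0373·11.2, giving R* = 98.6·(1 - 0.643) = 35.2.
From dC/dt = 0: 0.0137·35.2 - 0.121 = 0.0308P*, so P* = 0.361/0.0308 = 11.7.

R* ≈ 35.2, C* ≈ 11.2, P* ≈ 11.7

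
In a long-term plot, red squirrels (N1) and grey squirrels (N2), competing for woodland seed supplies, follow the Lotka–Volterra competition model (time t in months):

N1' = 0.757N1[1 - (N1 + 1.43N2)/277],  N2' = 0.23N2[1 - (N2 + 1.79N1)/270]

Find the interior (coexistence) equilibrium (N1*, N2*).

Setting both brackets to zero gives the nullclines N1 + 1.43N2 = 277 and 1.79N1 + N2 = 270.
Substituting N2 = 270 - 1.79N1 into the first: N1(1 - 1.43·1.79) = 277 - 1.43·270.
So N1* = -109/-1.56 = 69.9, and then N2* = 270 - 1.79·69.9 = 145.

N1* ≈ 69.9, N2* ≈ 145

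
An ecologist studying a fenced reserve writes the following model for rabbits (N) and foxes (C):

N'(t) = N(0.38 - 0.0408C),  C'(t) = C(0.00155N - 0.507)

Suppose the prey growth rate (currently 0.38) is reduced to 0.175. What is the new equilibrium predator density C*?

C* ≈ 4.29

At the interior fixed point, setting dN/dt = 0 with N > 0 fixes C* = (prey growth rate)/(NC coefficient) — independent of the other coefficients.
With the change, C* = 0.175/0.0408 = 4.29; it falls from 9.31.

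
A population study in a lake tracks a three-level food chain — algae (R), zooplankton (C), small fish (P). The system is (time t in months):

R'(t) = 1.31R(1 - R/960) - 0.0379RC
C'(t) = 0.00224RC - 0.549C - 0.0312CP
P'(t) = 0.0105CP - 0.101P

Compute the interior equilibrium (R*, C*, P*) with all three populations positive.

R* ≈ 693, C* ≈ 9.62, P* ≈ 32.1

From dP/dt = 0: 0.0105C* = 0.101, so C* = 9.62.
From dR/dt = 0: 1.31(1 - R*/960) = 0.0379·9.62, giving R* = 960·(1 - 0.278) = 693.
From dC/dt = 0: 0.00224·693 - 0.549 = 0.0312P*, so P* = 1/0.0312 = 32.1.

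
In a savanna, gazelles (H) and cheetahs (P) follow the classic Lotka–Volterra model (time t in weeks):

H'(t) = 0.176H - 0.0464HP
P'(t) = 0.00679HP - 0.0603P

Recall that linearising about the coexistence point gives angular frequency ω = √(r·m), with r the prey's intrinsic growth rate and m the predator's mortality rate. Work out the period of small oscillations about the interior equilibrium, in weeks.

T ≈ 61 weeks

Here r = 0.176 and m = 0.0603, so r·m = 0.0106.
ω = √0.0106 = 0.103 per week, hence T = 2π/ω ≈ 61 weeks.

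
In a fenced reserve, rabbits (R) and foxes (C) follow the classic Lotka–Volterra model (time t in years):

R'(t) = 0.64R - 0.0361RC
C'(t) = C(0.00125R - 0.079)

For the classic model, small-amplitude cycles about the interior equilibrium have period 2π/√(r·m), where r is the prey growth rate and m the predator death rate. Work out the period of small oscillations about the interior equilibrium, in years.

T ≈ 27.9 years

Here r = 0.64 and m = 0.079, so r·m = 0.0506.
ω = √0.0506 = 0.225 per year, hence T = 2π/ω ≈ 27.9 years.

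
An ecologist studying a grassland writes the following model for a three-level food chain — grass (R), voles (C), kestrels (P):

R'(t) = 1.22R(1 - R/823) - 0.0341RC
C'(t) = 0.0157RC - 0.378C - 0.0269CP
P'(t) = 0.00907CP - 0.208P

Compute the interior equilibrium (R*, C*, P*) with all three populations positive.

From dP/dt = 0: 0.00907C* = 0.208, so C* = 22.9.
From dR/dt = 0: 1.22(1 - R*/823) = 0.0341·22.9, giving R* = 823·(1 - 0.641) = 295.
From dC/dt = 0: 0.0157·295 - 0.378 = 0.0269P*, so P* = 4.26/0.0269 = 158.

R* ≈ 295, C* ≈ 22.9, P* ≈ 158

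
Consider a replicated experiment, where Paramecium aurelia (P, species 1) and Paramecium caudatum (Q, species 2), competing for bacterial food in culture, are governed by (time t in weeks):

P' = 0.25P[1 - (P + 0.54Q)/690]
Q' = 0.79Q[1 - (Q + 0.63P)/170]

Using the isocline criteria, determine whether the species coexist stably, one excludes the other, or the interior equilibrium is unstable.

species 1 excludes species 2

Compare the nullcline intercepts: K1/α12 = 690/0.54 = 1280 > K2 = 170; K2/α21 = 170/0.63 = 270 < K1 = 690.
Since the inequalities point opposite ways, species 1 can invade but species 2 cannot.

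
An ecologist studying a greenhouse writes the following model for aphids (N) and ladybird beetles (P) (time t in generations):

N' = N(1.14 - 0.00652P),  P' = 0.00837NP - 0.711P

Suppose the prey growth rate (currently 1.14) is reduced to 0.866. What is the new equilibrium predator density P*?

P* ≈ 133

At the interior fixed point, setting dN/dt = 0 with N > 0 fixes P* = (prey growth rate)/(NP coefficient) — independent of the other coefficients.
With the change, P* = 0.866/0.00652 = 133; it falls from 175.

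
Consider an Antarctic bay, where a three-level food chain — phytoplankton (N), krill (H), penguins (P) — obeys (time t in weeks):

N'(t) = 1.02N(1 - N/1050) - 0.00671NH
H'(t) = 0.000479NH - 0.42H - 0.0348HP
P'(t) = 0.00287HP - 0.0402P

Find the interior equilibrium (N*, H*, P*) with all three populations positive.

From dP/dt = 0: 0.00287H* = 0.0402, so H* = 14.
From dN/dt = 0: 1.02(1 - N*/1050) = 0.00671·14, giving N* = 1050·(1 - 0.0921) = 953.
From dH/dt = 0: 0.000479·953 - 0.42 = 0.0348P*, so P* = 0.0366/0.0348 = 1.05.

N* ≈ 953, H* ≈ 14, P* ≈ 1.05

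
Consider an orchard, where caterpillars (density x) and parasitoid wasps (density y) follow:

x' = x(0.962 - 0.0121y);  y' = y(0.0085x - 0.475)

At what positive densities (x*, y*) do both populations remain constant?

Set dy/dt = 0 with y > 0: 0.0085x - 0.475 = 0, so x* = 0.475/0.0085 = 55.9.
Set dx/dt = 0 with x > 0: 0.962 - 0.0121y = 0, so y* = 0.962/0.0121 = 79.5.

x* ≈ 55.9, y* ≈ 79.5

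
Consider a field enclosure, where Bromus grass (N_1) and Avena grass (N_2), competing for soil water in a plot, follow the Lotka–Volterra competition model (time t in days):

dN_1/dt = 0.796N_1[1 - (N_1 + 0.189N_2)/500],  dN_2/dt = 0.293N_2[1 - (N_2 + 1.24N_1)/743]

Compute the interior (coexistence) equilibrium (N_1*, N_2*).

N_1* ≈ 470, N_2* ≈ 161

Setting both brackets to zero gives the nullclines N_1 + 0.189N_2 = 500 and 1.24N_1 + N_2 = 743.
Substituting N_2 = 743 - 1.24N_1 into the first: N_1(1 - 0.189·1.24) = 500 - 0.189·743.
So N_1* = 360/0.766 = 470, and then N_2* = 743 - 1.24·470 = 161.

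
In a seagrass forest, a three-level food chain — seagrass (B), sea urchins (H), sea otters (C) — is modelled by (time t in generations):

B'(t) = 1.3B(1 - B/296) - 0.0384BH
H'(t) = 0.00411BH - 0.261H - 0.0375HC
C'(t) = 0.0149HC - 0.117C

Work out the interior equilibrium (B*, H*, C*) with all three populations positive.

B* ≈ 227, H* ≈ 7.85, C* ≈ 18

From dC/dt = 0: 0.0149H* = 0.117, so H* = 7.85.
From dB/dt = 0: 1.3(1 - B*/296) = 0.0384·7.85, giving B* = 296·(1 - 0.232) = 227.
From dH/dt = 0: 0.00411·227 - 0.261 = 0.0375C*, so C* = 0.673/0.0375 = 18.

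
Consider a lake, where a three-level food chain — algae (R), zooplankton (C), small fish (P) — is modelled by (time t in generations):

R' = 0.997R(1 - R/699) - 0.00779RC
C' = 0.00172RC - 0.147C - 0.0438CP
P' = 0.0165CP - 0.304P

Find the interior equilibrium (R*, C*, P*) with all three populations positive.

R* ≈ 598, C* ≈ 18.4, P* ≈ 20.1

From dP/dt = 0: 0.0165C* = 0.304, so C* = 18.4.
From dR/dt = 0: 0.997(1 - R*/699) = 0.00779·18.4, giving R* = 699·(1 - 0.144) = 598.
From dC/dt = 0: 0.00172·598 - 0.147 = 0.0438P*, so P* = 0.882/0.0438 = 20.1.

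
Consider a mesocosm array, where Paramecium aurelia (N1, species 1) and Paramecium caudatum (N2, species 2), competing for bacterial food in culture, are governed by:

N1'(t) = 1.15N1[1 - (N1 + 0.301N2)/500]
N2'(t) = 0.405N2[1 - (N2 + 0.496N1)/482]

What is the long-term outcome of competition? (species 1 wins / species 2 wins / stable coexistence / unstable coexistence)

stable coexistence

Compare the nullcline intercepts: K1/α12 = 500/0.301 = 1660 > K2 = 482; K2/α21 = 482/0.496 = 972 > K1 = 500.
Since both inequalities hold, each species can invade when rare, so the interior equilibrium is stable.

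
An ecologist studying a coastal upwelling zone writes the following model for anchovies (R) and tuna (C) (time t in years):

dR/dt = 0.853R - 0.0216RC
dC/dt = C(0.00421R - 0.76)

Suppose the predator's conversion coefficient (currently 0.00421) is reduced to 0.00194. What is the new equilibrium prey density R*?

At the interior fixed point, setting dC/dt = 0 with C > 0 fixes R* = (predator death rate)/(RC coefficient) — independent of the other coefficients.
With the change, R* = 0.76/0.00194 = 392; it rises from 181.

R* ≈ 392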